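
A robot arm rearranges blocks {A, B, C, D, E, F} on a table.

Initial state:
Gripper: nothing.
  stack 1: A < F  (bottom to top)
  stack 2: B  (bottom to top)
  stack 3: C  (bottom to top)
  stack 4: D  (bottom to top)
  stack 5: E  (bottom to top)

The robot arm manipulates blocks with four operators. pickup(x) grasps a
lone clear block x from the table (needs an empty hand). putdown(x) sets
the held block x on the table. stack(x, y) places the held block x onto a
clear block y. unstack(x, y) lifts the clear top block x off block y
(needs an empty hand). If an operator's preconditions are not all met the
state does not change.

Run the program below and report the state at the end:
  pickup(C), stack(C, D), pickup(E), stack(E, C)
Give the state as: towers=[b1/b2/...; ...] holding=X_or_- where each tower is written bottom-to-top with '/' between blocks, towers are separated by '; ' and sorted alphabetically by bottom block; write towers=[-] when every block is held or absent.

step 1 (pickup(C)): towers=[A/F; B; D; E] holding=C
step 2 (stack(C, D)): towers=[A/F; B; D/C; E] holding=-
step 3 (pickup(E)): towers=[A/F; B; D/C] holding=E
step 4 (stack(E, C)): towers=[A/F; B; D/C/E] holding=-

towers=[A/F; B; D/C/E] holding=-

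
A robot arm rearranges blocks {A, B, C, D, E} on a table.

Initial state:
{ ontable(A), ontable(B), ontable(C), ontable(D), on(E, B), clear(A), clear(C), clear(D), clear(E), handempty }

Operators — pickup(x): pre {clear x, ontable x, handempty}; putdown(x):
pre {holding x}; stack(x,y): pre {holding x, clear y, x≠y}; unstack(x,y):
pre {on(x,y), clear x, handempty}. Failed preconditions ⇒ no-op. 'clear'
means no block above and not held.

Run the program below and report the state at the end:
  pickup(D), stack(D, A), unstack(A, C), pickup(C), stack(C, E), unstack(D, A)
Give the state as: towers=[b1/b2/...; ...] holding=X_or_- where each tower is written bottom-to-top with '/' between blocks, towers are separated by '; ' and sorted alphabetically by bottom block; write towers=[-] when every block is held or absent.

step 1 (pickup(D)): towers=[A; B/E; C] holding=D
step 2 (stack(D, A)): towers=[A/D; B/E; C] holding=-
step 3 (unstack(A, C)) [no-op]: towers=[A/D; B/E; C] holding=-
step 4 (pickup(C)): towers=[A/D; B/E] holding=C
step 5 (stack(C, E)): towers=[A/D; B/E/C] holding=-
step 6 (unstack(D, A)): towers=[A; B/E/C] holding=D

towers=[A; B/E/C] holding=D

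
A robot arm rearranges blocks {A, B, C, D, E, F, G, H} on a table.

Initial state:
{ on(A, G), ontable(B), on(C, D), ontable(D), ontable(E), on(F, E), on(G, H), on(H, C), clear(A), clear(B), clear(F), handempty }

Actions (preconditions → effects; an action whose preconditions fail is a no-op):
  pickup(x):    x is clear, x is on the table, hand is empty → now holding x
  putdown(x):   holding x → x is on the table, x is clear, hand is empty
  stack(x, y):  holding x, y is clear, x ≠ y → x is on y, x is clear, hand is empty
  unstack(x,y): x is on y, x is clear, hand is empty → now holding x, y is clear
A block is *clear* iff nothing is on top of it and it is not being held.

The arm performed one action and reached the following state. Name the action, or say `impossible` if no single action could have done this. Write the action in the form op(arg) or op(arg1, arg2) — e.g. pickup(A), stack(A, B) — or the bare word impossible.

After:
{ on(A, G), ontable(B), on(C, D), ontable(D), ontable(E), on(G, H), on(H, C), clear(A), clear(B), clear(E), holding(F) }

target: towers=[B; D/C/H/G/A; E] holding=F
     unstack(A, G) → towers=[B; D/C/H/G; E/F] holding=A
         pickup(B) → towers=[D/C/H/G/A; E/F] holding=B
     unstack(F, E) → towers=[B; D/C/H/G/A; E] holding=F  ← match

unstack(F, E)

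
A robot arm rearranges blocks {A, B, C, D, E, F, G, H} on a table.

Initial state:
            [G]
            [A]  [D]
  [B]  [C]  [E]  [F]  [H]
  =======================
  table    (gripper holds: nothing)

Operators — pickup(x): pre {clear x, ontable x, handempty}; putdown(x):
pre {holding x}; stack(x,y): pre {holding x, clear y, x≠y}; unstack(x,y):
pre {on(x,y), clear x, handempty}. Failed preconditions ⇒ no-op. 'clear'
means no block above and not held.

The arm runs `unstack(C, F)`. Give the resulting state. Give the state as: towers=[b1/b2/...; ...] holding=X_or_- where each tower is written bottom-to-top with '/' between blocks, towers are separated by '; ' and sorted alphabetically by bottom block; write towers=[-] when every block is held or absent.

towers=[B; C; E/A/G; F/D; H] holding=-

before: towers=[B; C; E/A/G; F/D; H] holding=-
pre[unstack(C, F)]: on(C,F) fail, clear(C) ok, handempty ok
on(C,F) unmet → unstack(C, F) is a no-op
after:  towers=[B; C; E/A/G; F/D; H] holding=-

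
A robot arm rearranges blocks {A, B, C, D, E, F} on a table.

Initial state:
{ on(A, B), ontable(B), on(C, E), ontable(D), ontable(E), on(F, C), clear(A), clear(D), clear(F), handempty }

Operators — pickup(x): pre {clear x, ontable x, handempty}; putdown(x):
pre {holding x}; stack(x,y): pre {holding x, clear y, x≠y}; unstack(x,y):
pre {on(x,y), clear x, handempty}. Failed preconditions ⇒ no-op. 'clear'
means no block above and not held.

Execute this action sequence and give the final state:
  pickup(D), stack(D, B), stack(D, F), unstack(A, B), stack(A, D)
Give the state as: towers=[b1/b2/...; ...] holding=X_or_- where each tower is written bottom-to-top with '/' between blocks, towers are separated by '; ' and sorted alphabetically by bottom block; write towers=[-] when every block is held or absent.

towers=[B; E/C/F/D/A] holding=-

step 1 (pickup(D)): towers=[B/A; E/C/F] holding=D
step 2 (stack(D, B)) [no-op]: towers=[B/A; E/C/F] holding=D
step 3 (stack(D, F)): towers=[B/A; E/C/F/D] holding=-
step 4 (unstack(A, B)): towers=[B; E/C/F/D] holding=A
step 5 (stack(A, D)): towers=[B; E/C/F/D/A] holding=-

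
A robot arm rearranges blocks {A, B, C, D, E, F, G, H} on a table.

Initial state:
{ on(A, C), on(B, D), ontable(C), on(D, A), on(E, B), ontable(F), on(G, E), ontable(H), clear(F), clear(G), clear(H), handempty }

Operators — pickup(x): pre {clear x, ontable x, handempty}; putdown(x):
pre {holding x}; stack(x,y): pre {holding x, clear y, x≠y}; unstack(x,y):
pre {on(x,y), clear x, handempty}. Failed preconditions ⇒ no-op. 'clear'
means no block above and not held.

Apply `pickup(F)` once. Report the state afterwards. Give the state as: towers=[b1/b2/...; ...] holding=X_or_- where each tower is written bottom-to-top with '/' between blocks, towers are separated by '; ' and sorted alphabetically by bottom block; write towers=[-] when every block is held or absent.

towers=[C/A/D/B/E/G; H] holding=F

before: towers=[C/A/D/B/E/G; F; H] holding=-
pre[pickup(F)]: clear(F) yes, ontable(F) yes, handempty yes
all met → apply pickup(F)
after:  towers=[C/A/D/B/E/G; H] holding=F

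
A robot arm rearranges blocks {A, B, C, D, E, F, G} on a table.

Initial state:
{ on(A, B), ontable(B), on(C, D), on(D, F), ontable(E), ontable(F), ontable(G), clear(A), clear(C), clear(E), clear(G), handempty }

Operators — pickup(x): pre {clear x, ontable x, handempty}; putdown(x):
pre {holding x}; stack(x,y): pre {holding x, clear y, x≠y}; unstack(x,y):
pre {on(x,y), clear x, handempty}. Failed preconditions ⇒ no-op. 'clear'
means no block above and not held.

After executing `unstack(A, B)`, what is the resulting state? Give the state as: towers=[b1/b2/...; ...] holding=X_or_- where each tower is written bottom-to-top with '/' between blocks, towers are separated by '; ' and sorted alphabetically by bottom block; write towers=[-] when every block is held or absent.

towers=[B; E; F/D/C; G] holding=A

before: towers=[B/A; E; F/D/C; G] holding=-
pre[unstack(A, B)]: on(A,B) yes, clear(A) yes, handempty yes
all met → apply unstack(A, B)
after:  towers=[B; E; F/D/C; G] holding=A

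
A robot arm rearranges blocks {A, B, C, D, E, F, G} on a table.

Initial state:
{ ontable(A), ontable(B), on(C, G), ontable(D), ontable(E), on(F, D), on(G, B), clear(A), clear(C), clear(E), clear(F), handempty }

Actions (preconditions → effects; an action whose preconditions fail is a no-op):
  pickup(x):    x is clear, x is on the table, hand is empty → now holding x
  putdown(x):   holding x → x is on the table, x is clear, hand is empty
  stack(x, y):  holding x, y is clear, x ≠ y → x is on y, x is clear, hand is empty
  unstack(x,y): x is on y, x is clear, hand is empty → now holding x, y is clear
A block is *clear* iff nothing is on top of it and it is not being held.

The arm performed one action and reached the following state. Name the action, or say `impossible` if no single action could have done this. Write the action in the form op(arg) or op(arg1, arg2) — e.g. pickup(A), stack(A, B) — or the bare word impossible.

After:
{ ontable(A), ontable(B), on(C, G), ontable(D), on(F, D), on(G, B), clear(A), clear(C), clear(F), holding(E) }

pickup(E)

target: towers=[A; B/G/C; D/F] holding=E
     unstack(F, D) → towers=[A; B/G/C; D; E] holding=F
         pickup(A) → towers=[B/G/C; D/F; E] holding=A
         pickup(E) → towers=[A; B/G/C; D/F] holding=E  ← match
     unstack(C, G) → towers=[A; B/G; D/F; E] holding=C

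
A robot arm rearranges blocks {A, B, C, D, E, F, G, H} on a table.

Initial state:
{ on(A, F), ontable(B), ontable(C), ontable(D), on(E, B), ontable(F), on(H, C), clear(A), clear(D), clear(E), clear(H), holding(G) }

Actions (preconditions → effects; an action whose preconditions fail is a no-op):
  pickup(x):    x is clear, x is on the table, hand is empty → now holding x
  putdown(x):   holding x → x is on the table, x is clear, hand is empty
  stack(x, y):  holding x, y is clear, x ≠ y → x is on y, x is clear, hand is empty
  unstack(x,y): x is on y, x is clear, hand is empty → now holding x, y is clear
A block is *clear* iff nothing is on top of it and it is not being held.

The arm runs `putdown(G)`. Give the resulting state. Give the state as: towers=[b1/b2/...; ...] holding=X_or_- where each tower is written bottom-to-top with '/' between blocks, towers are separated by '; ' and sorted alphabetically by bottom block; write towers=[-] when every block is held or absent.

before: towers=[B/E; C/H; D; F/A] holding=G
pre[putdown(G)]: holding(G) ok
all met → apply putdown(G)
after:  towers=[B/E; C/H; D; F/A; G] holding=-

towers=[B/E; C/H; D; F/A; G] holding=-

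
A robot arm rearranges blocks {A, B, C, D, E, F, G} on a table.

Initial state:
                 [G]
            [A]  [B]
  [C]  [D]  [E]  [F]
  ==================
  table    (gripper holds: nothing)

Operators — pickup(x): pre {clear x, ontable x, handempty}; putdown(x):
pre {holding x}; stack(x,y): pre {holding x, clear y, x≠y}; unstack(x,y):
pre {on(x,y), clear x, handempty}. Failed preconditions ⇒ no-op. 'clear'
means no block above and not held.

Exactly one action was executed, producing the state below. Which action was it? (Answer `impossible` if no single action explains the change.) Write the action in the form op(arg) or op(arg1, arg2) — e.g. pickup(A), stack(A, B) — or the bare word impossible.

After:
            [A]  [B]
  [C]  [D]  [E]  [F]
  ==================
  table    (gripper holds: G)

target: towers=[C; D; E/A; F/B] holding=G
     unstack(G, B) → towers=[C; D; E/A; F/B] holding=G  ← match
         pickup(D) → towers=[C; E/A; F/B/G] holding=D
     unstack(A, E) → towers=[C; D; E; F/B/G] holding=A
         pickup(C) → towers=[D; E/A; F/B/G] holding=C

unstack(G, B)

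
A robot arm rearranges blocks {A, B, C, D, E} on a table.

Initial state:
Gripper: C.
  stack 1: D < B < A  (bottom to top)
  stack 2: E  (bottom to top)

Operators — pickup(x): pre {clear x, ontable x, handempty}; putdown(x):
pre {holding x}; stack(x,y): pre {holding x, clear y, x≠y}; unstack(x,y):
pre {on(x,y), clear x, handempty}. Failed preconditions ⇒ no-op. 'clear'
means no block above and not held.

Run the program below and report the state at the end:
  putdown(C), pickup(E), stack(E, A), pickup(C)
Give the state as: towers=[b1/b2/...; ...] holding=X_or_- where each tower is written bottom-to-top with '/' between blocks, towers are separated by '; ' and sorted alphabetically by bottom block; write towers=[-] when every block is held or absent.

step 1 (putdown(C)): towers=[C; D/B/A; E] holding=-
step 2 (pickup(E)): towers=[C; D/B/A] holding=E
step 3 (stack(E, A)): towers=[C; D/B/A/E] holding=-
step 4 (pickup(C)): towers=[D/B/A/E] holding=C

towers=[D/B/A/E] holding=C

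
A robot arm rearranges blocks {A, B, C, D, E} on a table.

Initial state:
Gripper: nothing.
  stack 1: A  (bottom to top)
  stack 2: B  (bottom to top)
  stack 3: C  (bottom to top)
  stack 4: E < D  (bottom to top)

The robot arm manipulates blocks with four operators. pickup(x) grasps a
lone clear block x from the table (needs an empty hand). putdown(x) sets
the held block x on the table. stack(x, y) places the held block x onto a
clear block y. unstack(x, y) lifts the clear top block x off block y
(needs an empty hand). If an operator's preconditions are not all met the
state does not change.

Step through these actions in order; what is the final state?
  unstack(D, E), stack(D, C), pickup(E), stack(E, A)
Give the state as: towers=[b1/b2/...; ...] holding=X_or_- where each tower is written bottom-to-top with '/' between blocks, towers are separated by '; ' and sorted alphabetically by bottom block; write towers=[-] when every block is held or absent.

step 1 (unstack(D, E)): towers=[A; B; C; E] holding=D
step 2 (stack(D, C)): towers=[A; B; C/D; E] holding=-
step 3 (pickup(E)): towers=[A; B; C/D] holding=E
step 4 (stack(E, A)): towers=[A/E; B; C/D] holding=-

towers=[A/E; B; C/D] holding=-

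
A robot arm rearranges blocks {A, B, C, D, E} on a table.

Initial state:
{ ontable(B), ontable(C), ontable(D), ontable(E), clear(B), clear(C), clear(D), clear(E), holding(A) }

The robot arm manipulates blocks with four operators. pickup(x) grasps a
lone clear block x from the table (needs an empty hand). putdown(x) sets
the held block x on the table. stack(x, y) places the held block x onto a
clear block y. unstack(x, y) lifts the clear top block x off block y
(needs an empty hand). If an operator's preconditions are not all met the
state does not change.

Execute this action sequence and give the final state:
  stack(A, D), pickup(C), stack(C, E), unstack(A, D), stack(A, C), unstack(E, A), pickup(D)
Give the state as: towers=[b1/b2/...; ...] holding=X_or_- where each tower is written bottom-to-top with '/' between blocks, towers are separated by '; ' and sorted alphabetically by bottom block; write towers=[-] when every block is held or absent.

step 1 (stack(A, D)): towers=[B; C; D/A; E] holding=-
step 2 (pickup(C)): towers=[B; D/A; E] holding=C
step 3 (stack(C, E)): towers=[B; D/A; E/C] holding=-
step 4 (unstack(A, D)): towers=[B; D; E/C] holding=A
step 5 (stack(A, C)): towers=[B; D; E/C/A] holding=-
step 6 (unstack(E, A)) [no-op]: towers=[B; D; E/C/A] holding=-
step 7 (pickup(D)): towers=[B; E/C/A] holding=D

towers=[B; E/C/A] holding=D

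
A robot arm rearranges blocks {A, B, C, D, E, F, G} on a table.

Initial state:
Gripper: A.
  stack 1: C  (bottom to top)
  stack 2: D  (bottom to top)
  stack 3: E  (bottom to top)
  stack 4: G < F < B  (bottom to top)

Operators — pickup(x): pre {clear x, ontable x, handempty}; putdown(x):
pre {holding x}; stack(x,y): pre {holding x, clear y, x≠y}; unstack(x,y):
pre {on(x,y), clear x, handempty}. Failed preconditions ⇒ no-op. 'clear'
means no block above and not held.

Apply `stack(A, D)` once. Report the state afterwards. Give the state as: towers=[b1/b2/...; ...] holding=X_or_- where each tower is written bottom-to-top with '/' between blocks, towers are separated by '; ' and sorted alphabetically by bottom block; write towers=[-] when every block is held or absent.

towers=[C; D/A; E; G/F/B] holding=-

before: towers=[C; D; E; G/F/B] holding=A
pre[stack(A, D)]: holding(A) ok, clear(D) ok, A≠D ok
all met → apply stack(A, D)
after:  towers=[C; D/A; E; G/F/B] holding=-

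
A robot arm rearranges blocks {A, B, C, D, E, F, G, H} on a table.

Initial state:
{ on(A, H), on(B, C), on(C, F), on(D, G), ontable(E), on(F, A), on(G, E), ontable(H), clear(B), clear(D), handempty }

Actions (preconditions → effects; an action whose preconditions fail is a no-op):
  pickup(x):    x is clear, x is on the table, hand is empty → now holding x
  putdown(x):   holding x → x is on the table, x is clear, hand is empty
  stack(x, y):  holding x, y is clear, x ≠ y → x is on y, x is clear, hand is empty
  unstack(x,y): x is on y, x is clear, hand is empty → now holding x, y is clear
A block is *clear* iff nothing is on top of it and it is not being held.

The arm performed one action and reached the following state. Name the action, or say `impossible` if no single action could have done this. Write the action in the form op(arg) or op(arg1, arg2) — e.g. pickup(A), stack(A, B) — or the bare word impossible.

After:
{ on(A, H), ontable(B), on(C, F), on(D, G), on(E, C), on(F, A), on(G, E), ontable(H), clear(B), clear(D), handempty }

impossible

target: towers=[B; H/A/F/C/E/G/D] holding=-
     unstack(B, C) → towers=[E/G/D; H/A/F/C] holding=B
     unstack(D, G) → towers=[E/G; H/A/F/C/B] holding=D
none of the 2 applicable actions match → impossible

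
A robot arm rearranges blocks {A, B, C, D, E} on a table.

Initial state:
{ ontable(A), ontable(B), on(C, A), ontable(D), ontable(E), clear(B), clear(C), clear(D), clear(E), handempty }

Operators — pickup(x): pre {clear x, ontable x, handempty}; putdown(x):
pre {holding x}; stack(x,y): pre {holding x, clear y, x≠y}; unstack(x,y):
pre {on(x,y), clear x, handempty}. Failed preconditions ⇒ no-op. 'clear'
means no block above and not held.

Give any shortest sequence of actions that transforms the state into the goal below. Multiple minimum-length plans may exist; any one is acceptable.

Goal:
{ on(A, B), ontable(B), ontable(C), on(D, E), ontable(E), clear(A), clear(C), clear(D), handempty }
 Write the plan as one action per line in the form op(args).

pickup(D)
stack(D, E)
unstack(C, A)
putdown(C)
pickup(A)
stack(A, B)

step 1 (pickup(D)): towers=[A/C; B; E] holding=D
step 2 (stack(D, E)): towers=[A/C; B; E/D] holding=-
step 3 (unstack(C, A)): towers=[A; B; E/D] holding=C
step 4 (putdown(C)): towers=[A; B; C; E/D] holding=-
step 5 (pickup(A)): towers=[B; C; E/D] holding=A
step 6 (stack(A, B)): towers=[B/A; C; E/D] holding=-
goal check: towers=[B/A; C; E/D] holding=- — reached (length 6, optimal by BFS)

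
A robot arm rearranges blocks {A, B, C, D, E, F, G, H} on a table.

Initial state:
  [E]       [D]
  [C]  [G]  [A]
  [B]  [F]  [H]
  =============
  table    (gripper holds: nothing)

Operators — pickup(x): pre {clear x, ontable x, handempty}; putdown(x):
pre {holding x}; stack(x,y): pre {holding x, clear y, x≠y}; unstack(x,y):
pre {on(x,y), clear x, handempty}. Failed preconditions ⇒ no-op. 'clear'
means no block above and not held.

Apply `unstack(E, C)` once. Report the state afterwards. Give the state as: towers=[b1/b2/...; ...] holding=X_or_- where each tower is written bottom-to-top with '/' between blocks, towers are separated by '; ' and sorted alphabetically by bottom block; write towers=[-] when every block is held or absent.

towers=[B/C; F/G; H/A/D] holding=E

before: towers=[B/C/E; F/G; H/A/D] holding=-
pre[unstack(E, C)]: on(E,C) ✓, clear(E) ✓, handempty ✓
all met → apply unstack(E, C)
after:  towers=[B/C; F/G; H/A/D] holding=E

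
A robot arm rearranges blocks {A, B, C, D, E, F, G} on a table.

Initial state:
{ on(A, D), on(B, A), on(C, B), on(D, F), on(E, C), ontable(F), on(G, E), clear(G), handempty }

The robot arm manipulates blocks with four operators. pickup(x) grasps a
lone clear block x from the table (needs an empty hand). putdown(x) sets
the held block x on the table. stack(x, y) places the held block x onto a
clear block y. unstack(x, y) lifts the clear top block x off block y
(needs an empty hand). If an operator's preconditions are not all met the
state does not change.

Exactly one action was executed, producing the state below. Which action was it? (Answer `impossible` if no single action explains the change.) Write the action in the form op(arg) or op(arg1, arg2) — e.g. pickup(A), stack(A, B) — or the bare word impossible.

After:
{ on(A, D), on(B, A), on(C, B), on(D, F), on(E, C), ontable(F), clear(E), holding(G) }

target: towers=[F/D/A/B/C/E] holding=G
     unstack(G, E) → towers=[F/D/A/B/C/E] holding=G  ← match

unstack(G, E)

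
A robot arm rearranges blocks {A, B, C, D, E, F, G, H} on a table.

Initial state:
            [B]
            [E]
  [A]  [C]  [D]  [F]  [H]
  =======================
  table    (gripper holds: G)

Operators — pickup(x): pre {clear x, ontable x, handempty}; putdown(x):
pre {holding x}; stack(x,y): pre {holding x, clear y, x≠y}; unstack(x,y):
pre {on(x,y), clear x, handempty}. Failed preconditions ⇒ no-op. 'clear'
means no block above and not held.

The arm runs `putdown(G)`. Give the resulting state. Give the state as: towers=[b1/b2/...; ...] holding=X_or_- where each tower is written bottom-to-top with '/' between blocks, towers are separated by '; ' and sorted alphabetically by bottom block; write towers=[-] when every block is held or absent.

towers=[A; C; D/E/B; F; G; H] holding=-

before: towers=[A; C; D/E/B; F; H] holding=G
pre[putdown(G)]: holding(G) ✓
all met → apply putdown(G)
after:  towers=[A; C; D/E/B; F; G; H] holding=-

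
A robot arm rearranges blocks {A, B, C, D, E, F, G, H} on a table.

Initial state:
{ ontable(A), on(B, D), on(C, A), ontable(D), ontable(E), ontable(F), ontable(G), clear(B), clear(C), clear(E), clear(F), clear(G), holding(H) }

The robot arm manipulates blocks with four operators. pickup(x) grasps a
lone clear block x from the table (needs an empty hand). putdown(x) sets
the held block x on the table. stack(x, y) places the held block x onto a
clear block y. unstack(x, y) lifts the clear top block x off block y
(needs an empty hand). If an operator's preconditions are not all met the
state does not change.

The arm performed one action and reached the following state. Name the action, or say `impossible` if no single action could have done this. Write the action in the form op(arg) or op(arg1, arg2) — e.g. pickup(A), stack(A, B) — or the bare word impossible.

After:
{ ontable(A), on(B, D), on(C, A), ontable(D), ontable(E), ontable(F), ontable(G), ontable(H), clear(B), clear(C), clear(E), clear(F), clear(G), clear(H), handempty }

target: towers=[A/C; D/B; E; F; G; H] holding=-
        putdown(H) → towers=[A/C; D/B; E; F; G; H] holding=-  ← match
       stack(H, G) → towers=[A/C; D/B; E; F; G/H] holding=-
       stack(H, E) → towers=[A/C; D/B; E/H; F; G] holding=-
       stack(H, B) → towers=[A/C; D/B/H; E; F; G] holding=-
       stack(H, F) → towers=[A/C; D/B; E; F/H; G] holding=-
       stack(H, C) → towers=[A/C/H; D/B; E; F; G] holding=-

putdown(H)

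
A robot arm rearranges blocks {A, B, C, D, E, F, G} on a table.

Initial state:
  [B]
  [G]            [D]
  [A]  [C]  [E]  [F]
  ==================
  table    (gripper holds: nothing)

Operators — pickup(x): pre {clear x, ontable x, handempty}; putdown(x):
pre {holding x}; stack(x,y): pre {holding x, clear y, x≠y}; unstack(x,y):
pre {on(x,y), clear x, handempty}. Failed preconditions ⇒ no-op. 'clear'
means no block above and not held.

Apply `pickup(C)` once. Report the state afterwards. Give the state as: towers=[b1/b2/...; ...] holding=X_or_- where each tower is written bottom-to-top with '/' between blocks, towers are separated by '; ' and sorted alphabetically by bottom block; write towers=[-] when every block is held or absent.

before: towers=[A/G/B; C; E; F/D] holding=-
pre[pickup(C)]: clear(C) ✓, ontable(C) ✓, handempty ✓
all met → apply pickup(C)
after:  towers=[A/G/B; E; F/D] holding=C

towers=[A/G/B; E; F/D] holding=C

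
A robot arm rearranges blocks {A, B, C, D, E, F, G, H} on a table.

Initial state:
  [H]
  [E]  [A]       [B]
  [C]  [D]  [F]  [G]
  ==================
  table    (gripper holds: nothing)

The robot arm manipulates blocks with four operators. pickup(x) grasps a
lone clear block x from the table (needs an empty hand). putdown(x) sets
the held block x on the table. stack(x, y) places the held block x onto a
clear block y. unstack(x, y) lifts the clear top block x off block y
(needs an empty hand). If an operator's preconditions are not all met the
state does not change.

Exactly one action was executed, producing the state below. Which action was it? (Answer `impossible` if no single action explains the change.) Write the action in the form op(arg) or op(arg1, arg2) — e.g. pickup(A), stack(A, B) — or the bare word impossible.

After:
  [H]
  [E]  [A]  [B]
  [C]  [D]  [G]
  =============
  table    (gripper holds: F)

pickup(F)

target: towers=[C/E/H; D/A; G/B] holding=F
     unstack(A, D) → towers=[C/E/H; D; F; G/B] holding=A
     unstack(H, E) → towers=[C/E; D/A; F; G/B] holding=H
     unstack(B, G) → towers=[C/E/H; D/A; F; G] holding=B
         pickup(F) → towers=[C/E/H; D/A; G/B] holding=F  ← match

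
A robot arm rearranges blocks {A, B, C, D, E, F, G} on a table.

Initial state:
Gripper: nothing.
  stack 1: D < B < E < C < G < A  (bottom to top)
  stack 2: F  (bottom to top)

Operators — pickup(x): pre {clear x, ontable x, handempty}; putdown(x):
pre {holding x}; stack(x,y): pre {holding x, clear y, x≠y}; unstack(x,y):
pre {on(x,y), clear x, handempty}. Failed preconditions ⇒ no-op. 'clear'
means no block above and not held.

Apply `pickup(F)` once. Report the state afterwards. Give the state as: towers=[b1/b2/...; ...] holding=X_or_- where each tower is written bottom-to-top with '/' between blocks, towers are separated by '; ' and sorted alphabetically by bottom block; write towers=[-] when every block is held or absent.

before: towers=[D/B/E/C/G/A; F] holding=-
pre[pickup(F)]: clear(F) ok, ontable(F) ok, handempty ok
all met → apply pickup(F)
after:  towers=[D/B/E/C/G/A] holding=F

towers=[D/B/E/C/G/A] holding=F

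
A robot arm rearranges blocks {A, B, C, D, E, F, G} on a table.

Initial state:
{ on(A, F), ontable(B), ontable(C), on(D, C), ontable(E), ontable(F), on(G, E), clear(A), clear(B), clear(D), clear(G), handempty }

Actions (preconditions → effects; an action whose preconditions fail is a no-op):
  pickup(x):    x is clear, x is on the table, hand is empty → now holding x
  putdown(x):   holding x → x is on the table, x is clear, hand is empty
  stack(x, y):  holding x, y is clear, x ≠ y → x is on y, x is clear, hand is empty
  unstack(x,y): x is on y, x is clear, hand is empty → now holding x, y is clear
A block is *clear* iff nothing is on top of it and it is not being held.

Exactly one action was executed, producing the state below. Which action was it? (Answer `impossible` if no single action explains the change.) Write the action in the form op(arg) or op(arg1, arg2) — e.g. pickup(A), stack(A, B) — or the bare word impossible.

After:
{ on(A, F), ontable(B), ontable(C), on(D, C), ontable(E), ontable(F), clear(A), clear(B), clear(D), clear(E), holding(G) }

target: towers=[B; C/D; E; F/A] holding=G
         pickup(B) → towers=[C/D; E/G; F/A] holding=B
     unstack(G, E) → towers=[B; C/D; E; F/A] holding=G  ← match
     unstack(D, C) → towers=[B; C; E/G; F/A] holding=D
     unstack(A, F) → towers=[B; C/D; E/G; F] holding=A

unstack(G, E)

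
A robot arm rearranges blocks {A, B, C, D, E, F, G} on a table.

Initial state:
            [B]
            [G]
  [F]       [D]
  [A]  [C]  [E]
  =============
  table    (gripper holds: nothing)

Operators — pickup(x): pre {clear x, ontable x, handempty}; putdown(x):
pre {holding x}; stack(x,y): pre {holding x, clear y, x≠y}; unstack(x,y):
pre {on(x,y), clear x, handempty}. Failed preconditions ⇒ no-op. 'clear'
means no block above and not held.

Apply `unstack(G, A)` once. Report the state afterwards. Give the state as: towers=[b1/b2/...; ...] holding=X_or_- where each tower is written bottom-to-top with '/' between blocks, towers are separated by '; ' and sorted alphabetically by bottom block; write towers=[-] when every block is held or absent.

before: towers=[A/F; C; E/D/G/B] holding=-
pre[unstack(G, A)]: on(G,A) fail, clear(G) fail, handempty ok
on(G,A), clear(G) unmet → unstack(G, A) is a no-op
after:  towers=[A/F; C; E/D/G/B] holding=-

towers=[A/F; C; E/D/G/B] holding=-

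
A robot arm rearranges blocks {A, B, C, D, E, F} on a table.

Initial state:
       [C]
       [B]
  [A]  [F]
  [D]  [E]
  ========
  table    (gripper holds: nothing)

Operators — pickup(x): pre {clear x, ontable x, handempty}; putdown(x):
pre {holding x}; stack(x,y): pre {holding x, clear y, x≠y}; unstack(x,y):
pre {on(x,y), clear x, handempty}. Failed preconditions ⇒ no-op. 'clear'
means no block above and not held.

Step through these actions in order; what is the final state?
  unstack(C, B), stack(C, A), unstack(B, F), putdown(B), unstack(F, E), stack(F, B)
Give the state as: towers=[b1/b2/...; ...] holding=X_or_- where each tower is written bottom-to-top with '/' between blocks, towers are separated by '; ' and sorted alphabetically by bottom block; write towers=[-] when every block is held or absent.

step 1 (unstack(C, B)): towers=[D/A; E/F/B] holding=C
step 2 (stack(C, A)): towers=[D/A/C; E/F/B] holding=-
step 3 (unstack(B, F)): towers=[D/A/C; E/F] holding=B
step 4 (putdown(B)): towers=[B; D/A/C; E/F] holding=-
step 5 (unstack(F, E)): towers=[B; D/A/C; E] holding=F
step 6 (stack(F, B)): towers=[B/F; D/A/C; E] holding=-

towers=[B/F; D/A/C; E] holding=-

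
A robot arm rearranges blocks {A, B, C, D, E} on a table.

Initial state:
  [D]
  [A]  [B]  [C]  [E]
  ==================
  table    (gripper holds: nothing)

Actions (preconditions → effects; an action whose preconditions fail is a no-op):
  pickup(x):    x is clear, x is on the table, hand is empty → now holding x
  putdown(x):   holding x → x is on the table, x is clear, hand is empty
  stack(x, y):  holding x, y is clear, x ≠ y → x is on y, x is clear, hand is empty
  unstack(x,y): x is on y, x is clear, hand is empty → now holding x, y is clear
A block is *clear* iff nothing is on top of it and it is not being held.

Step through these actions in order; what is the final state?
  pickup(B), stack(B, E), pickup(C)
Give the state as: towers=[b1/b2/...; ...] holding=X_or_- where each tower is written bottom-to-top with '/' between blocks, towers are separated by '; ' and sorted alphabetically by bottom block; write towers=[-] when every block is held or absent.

towers=[A/D; E/B] holding=C

step 1 (pickup(B)): towers=[A/D; C; E] holding=B
step 2 (stack(B, E)): towers=[A/D; C; E/B] holding=-
step 3 (pickup(C)): towers=[A/D; E/B] holding=C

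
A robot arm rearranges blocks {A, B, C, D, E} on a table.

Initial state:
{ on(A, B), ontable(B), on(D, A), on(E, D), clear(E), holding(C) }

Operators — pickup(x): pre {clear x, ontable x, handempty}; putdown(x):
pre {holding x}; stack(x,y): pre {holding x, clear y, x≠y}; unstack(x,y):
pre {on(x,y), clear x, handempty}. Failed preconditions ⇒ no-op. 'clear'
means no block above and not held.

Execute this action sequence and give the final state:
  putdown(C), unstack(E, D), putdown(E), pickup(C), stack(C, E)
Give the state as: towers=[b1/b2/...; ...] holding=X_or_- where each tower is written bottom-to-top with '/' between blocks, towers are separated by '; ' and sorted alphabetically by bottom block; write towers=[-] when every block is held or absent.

towers=[B/A/D; E/C] holding=-

step 1 (putdown(C)): towers=[B/A/D/E; C] holding=-
step 2 (unstack(E, D)): towers=[B/A/D; C] holding=E
step 3 (putdown(E)): towers=[B/A/D; C; E] holding=-
step 4 (pickup(C)): towers=[B/A/D; E] holding=C
step 5 (stack(C, E)): towers=[B/A/D; E/C] holding=-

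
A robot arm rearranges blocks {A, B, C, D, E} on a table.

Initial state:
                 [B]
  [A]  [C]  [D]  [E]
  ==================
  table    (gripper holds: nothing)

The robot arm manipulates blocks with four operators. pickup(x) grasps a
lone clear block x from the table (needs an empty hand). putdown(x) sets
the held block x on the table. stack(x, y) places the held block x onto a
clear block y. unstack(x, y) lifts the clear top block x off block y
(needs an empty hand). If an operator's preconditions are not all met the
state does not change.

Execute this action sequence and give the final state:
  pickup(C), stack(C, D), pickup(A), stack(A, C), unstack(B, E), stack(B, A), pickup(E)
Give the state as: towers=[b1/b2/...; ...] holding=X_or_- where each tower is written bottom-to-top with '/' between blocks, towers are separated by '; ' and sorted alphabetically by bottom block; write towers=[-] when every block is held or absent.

towers=[D/C/A/B] holding=E

step 1 (pickup(C)): towers=[A; D; E/B] holding=C
step 2 (stack(C, D)): towers=[A; D/C; E/B] holding=-
step 3 (pickup(A)): towers=[D/C; E/B] holding=A
step 4 (stack(A, C)): towers=[D/C/A; E/B] holding=-
step 5 (unstack(B, E)): towers=[D/C/A; E] holding=B
step 6 (stack(B, A)): towers=[D/C/A/B; E] holding=-
step 7 (pickup(E)): towers=[D/C/A/B] holding=E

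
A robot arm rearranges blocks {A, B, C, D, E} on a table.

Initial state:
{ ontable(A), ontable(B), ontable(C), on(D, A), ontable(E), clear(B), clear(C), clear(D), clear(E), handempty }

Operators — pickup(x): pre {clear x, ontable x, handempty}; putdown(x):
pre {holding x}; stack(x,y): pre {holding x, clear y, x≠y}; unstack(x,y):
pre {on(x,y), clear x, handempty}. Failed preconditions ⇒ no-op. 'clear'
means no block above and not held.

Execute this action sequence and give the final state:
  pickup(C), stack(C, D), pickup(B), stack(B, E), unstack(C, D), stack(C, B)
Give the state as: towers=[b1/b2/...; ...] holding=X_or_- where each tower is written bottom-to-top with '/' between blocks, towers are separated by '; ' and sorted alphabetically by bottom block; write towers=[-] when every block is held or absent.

towers=[A/D; E/B/C] holding=-

step 1 (pickup(C)): towers=[A/D; B; E] holding=C
step 2 (stack(C, D)): towers=[A/D/C; B; E] holding=-
step 3 (pickup(B)): towers=[A/D/C; E] holding=B
step 4 (stack(B, E)): towers=[A/D/C; E/B] holding=-
step 5 (unstack(C, D)): towers=[A/D; E/B] holding=C
step 6 (stack(C, B)): towers=[A/D; E/B/C] holding=-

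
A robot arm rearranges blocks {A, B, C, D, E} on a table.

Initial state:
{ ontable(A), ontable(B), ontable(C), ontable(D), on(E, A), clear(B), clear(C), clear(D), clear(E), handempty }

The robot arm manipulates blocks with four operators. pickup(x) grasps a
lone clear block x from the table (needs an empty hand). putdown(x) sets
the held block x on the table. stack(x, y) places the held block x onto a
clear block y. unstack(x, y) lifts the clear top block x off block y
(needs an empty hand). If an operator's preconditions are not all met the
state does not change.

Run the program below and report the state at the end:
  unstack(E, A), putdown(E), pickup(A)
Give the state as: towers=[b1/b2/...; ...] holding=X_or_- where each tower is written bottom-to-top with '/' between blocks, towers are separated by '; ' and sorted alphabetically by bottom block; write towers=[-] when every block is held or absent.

towers=[B; C; D; E] holding=A

step 1 (unstack(E, A)): towers=[A; B; C; D] holding=E
step 2 (putdown(E)): towers=[A; B; C; D; E] holding=-
step 3 (pickup(A)): towers=[B; C; D; E] holding=A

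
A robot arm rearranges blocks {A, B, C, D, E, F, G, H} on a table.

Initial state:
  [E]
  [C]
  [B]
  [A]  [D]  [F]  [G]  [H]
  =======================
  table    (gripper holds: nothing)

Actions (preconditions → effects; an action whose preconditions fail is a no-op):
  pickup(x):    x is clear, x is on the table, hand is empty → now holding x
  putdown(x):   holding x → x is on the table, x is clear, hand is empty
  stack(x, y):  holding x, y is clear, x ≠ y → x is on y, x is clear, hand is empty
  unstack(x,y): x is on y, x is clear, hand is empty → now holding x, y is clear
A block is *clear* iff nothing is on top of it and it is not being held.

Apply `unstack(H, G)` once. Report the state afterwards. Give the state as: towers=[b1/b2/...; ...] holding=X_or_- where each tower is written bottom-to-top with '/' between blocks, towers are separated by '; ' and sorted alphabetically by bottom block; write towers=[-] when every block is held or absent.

towers=[A/B/C/E; D; F; G; H] holding=-

before: towers=[A/B/C/E; D; F; G; H] holding=-
pre[unstack(H, G)]: on(H,G) no, clear(H) yes, handempty yes
on(H,G) unmet → unstack(H, G) is a no-op
after:  towers=[A/B/C/E; D; F; G; H] holding=-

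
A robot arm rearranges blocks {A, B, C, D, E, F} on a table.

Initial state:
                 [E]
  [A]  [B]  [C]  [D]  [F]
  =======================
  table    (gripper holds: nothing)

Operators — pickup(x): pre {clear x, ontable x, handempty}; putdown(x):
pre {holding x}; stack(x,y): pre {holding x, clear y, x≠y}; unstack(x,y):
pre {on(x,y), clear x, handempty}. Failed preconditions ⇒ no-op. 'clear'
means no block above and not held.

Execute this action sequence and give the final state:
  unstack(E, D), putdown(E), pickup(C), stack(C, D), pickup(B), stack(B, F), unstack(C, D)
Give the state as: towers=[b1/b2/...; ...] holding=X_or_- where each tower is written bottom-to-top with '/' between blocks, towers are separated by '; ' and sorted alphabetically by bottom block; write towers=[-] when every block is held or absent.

step 1 (unstack(E, D)): towers=[A; B; C; D; F] holding=E
step 2 (putdown(E)): towers=[A; B; C; D; E; F] holding=-
step 3 (pickup(C)): towers=[A; B; D; E; F] holding=C
step 4 (stack(C, D)): towers=[A; B; D/C; E; F] holding=-
step 5 (pickup(B)): towers=[A; D/C; E; F] holding=B
step 6 (stack(B, F)): towers=[A; D/C; E; F/B] holding=-
step 7 (unstack(C, D)): towers=[A; D; E; F/B] holding=C

towers=[A; D; E; F/B] holding=C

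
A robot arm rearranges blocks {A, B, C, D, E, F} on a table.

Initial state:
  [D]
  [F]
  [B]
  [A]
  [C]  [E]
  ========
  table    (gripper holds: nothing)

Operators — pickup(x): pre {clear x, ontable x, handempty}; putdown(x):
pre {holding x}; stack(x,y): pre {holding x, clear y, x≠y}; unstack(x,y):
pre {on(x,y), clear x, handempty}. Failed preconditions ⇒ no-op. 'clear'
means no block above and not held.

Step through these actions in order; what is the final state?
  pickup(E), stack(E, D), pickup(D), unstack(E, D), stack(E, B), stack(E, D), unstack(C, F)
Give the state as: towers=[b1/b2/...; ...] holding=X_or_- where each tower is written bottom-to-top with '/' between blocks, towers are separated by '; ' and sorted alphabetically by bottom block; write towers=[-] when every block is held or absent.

towers=[C/A/B/F/D/E] holding=-

step 1 (pickup(E)): towers=[C/A/B/F/D] holding=E
step 2 (stack(E, D)): towers=[C/A/B/F/D/E] holding=-
step 3 (pickup(D)) [no-op]: towers=[C/A/B/F/D/E] holding=-
step 4 (unstack(E, D)): towers=[C/A/B/F/D] holding=E
step 5 (stack(E, B)) [no-op]: towers=[C/A/B/F/D] holding=E
step 6 (stack(E, D)): towers=[C/A/B/F/D/E] holding=-
step 7 (unstack(C, F)) [no-op]: towers=[C/A/B/F/D/E] holding=-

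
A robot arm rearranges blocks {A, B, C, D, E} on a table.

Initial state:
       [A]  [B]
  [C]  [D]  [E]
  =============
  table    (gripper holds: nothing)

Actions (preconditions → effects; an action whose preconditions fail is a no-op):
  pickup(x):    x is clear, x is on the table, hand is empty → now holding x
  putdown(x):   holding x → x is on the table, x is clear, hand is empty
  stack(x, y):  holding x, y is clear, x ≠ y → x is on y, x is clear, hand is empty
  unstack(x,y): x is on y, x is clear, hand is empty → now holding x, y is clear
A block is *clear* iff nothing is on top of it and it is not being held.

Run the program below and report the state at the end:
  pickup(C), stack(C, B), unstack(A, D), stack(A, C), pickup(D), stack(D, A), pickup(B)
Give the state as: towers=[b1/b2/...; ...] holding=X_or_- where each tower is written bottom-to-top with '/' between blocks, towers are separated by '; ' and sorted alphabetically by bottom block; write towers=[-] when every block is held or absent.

towers=[E/B/C/A/D] holding=-

step 1 (pickup(C)): towers=[D/A; E/B] holding=C
step 2 (stack(C, B)): towers=[D/A; E/B/C] holding=-
step 3 (unstack(A, D)): towers=[D; E/B/C] holding=A
step 4 (stack(A, C)): towers=[D; E/B/C/A] holding=-
step 5 (pickup(D)): towers=[E/B/C/A] holding=D
step 6 (stack(D, A)): towers=[E/B/C/A/D] holding=-
step 7 (pickup(B)) [no-op]: towers=[E/B/C/A/D] holding=-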